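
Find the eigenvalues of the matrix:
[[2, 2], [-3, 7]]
λ = 4 and λ = 5

Characteristic equation: det(A - λI) = 0
λ² - (trace)λ + (det) = 0
λ² - (9)λ + (20) = 0
λ² - 9λ + 20 = 0
Solving: λ = 4, 5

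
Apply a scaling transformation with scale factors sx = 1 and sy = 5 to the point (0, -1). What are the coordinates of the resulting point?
(0, -5)

Scaling matrix:
[[1, 0], [0, 5]]
Result: (0 × 1, -1 × 5) = (0, -5)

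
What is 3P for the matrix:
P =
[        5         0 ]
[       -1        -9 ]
3P =
[       15         0 ]
[       -3       -27 ]

Scalar multiplication is elementwise: (3P)[i][j] = 3 * P[i][j].
  (3P)[0][0] = 3 * (5) = 15
  (3P)[0][1] = 3 * (0) = 0
  (3P)[1][0] = 3 * (-1) = -3
  (3P)[1][1] = 3 * (-9) = -27
3P =
[       15         0 ]
[       -3       -27 ]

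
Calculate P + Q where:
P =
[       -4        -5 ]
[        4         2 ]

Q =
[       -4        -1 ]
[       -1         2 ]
P + Q =
[       -8        -6 ]
[        3         4 ]

Matrix addition is elementwise: (P+Q)[i][j] = P[i][j] + Q[i][j].
  (P+Q)[0][0] = (-4) + (-4) = -8
  (P+Q)[0][1] = (-5) + (-1) = -6
  (P+Q)[1][0] = (4) + (-1) = 3
  (P+Q)[1][1] = (2) + (2) = 4
P + Q =
[       -8        -6 ]
[        3         4 ]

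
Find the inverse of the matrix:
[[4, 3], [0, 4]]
[[1/4, -3/16], [0, 1/4]]

For [[a,b],[c,d]], inverse = (1/det)·[[d,-b],[-c,a]]
det = 4·4 - 3·0 = 16
Inverse = (1/16)·[[4, -3], [0, 4]]
        = [[1/4, -3/16], [0, 1/4]]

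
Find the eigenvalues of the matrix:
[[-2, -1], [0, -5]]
λ = -5 and λ = -2

Characteristic equation: det(A - λI) = 0
λ² - (trace)λ + (det) = 0
λ² - (-7)λ + (10) = 0
λ² + 7λ + 10 = 0
Solving: λ = -5, -2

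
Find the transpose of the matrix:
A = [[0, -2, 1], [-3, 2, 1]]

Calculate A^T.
[[0, -3], [-2, 2], [1, 1]]

The transpose sends entry (i,j) to (j,i); rows become columns.
Row 0 of A: [0, -2, 1] -> column 0 of A^T.
Row 1 of A: [-3, 2, 1] -> column 1 of A^T.
A^T = [[0, -3], [-2, 2], [1, 1]]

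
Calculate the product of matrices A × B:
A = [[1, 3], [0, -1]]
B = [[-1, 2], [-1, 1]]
[[-4, 5], [1, -1]]

Matrix multiplication:
C[0][0] = 1×-1 + 3×-1 = -4
C[0][1] = 1×2 + 3×1 = 5
C[1][0] = 0×-1 + -1×-1 = 1
C[1][1] = 0×2 + -1×1 = -1
Result: [[-4, 5], [1, -1]]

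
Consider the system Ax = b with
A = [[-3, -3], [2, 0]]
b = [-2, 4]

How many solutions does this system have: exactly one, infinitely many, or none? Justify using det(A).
Exactly one solution

Compute det(A) = (-3)*(0) - (-3)*(2) = 6.
Because det(A) ≠ 0, A is invertible and Ax = b has a unique solution for every b (here x = A⁻¹ b).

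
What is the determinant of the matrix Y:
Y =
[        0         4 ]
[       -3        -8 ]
det(Y) = 12

For a 2×2 matrix [[a, b], [c, d]], det = a*d - b*c.
det(Y) = (0)*(-8) - (4)*(-3) = 0 + 12 = 12.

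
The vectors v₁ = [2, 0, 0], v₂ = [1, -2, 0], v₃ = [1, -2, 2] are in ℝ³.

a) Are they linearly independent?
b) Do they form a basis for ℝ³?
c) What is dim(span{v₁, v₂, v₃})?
Yes independent, yes basis, dim = 3

Stack v₁, v₂, v₃ as rows of a 3×3 matrix.
[[2, 0, 0]; [1, -2, 0]; [1, -2, 2]] is already lower triangular with nonzero diagonal entries (2, -2, 2), so its determinant is the product of the diagonal entries, det = (2)·(-2)·(2) = -8 ≠ 0, and the rows are linearly independent.
Three linearly independent vectors in ℝ³ form a basis for ℝ³, so dim(span{v₁,v₂,v₃}) = 3.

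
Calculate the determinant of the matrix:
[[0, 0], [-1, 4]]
0

For a 2×2 matrix [[a, b], [c, d]], det = ad - bc
det = (0)(4) - (0)(-1) = 0 - 0 = 0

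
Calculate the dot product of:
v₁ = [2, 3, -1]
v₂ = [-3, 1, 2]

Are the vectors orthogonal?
-5, No

The dot product is the sum of products of corresponding components.
v₁·v₂ = (2)*(-3) + (3)*(1) + (-1)*(2) = -6 + 3 - 2 = -5.
Two vectors are orthogonal iff their dot product is 0; here the dot product is -5, so the vectors are not orthogonal.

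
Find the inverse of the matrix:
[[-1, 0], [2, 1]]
[[-1, 0], [2, 1]]

For [[a,b],[c,d]], inverse = (1/det)·[[d,-b],[-c,a]]
det = -1·1 - 0·2 = -1
Inverse = (1/-1)·[[1, 0], [-2, -1]]
        = [[-1, 0], [2, 1]]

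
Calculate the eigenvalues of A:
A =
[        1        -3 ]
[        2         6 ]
λ = 3, 4

Solve det(A - λI) = 0. For a 2×2 matrix the characteristic equation is λ² - (trace)λ + det = 0.
trace(A) = a + d = 1 + 6 = 7.
det(A) = a*d - b*c = (1)*(6) - (-3)*(2) = 6 + 6 = 12.
Characteristic equation: λ² - (7)λ + (12) = 0.
Discriminant = (7)² - 4*(12) = 49 - 48 = 1.
λ = (7 ± √1) / 2 = (7 ± 1) / 2 = 3, 4.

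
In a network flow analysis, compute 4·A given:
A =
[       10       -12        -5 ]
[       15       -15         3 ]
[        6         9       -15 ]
4A =
[       40       -48       -20 ]
[       60       -60        12 ]
[       24        36       -60 ]

Scalar multiplication is elementwise: (4A)[i][j] = 4 * A[i][j].
  (4A)[0][0] = 4 * (10) = 40
  (4A)[0][1] = 4 * (-12) = -48
  (4A)[0][2] = 4 * (-5) = -20
  (4A)[1][0] = 4 * (15) = 60
  (4A)[1][1] = 4 * (-15) = -60
  (4A)[1][2] = 4 * (3) = 12
  (4A)[2][0] = 4 * (6) = 24
  (4A)[2][1] = 4 * (9) = 36
  (4A)[2][2] = 4 * (-15) = -60
4A =
[       40       -48       -20 ]
[       60       -60        12 ]
[       24        36       -60 ]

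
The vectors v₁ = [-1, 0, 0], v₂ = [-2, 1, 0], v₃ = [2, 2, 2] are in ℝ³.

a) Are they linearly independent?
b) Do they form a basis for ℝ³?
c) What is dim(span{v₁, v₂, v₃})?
Yes independent, yes basis, dim = 3

Stack v₁, v₂, v₃ as rows of a 3×3 matrix.
[[-1, 0, 0]; [-2, 1, 0]; [2, 2, 2]] is already lower triangular with nonzero diagonal entries (-1, 1, 2), so its determinant is the product of the diagonal entries, det = (-1)·(1)·(2) = -2 ≠ 0, and the rows are linearly independent.
Three linearly independent vectors in ℝ³ form a basis for ℝ³, so dim(span{v₁,v₂,v₃}) = 3.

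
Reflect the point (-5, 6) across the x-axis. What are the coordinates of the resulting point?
(-5, -6)

Reflection across x-axis: (-5, 6) → (-5, -6)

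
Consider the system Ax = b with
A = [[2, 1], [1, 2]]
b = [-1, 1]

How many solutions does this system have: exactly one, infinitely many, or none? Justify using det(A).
Exactly one solution

Compute det(A) = (2)*(2) - (1)*(1) = 3.
Because det(A) ≠ 0, A is invertible and Ax = b has a unique solution for every b (here x = A⁻¹ b).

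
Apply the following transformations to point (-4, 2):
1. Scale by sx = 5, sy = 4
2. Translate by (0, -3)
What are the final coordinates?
(-20, 5)

Step 1: Scale (-4, 2) by (sx, sy) = (5, 4) → (-20, 8)
Step 2: Translate by (0, -3) → (-20, 5)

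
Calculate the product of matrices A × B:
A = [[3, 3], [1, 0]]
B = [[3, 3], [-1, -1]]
[[6, 6], [3, 3]]

Matrix multiplication:
C[0][0] = 3×3 + 3×-1 = 6
C[0][1] = 3×3 + 3×-1 = 6
C[1][0] = 1×3 + 0×-1 = 3
C[1][1] = 1×3 + 0×-1 = 3
Result: [[6, 6], [3, 3]]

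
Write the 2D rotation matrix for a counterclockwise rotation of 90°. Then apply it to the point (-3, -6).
R = [[0, -1], [1, 0]]; R·(-3, -6) = (6, -3)

Rotation matrix formula: R(θ) = [[cos θ, -sin θ], [sin θ, cos θ]]
For θ = 90°:
cos(90°) = 0
sin(90°) = 1
R = [[0, -1], [1, 0]]
Apply to (-3, -6): [0·-3 + (-1)·-6, 1·-3 + 0·-6] = (6, -3)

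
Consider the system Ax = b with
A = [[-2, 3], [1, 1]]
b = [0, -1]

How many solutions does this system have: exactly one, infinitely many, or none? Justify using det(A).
Exactly one solution

Compute det(A) = (-2)*(1) - (3)*(1) = -5.
Because det(A) ≠ 0, A is invertible and Ax = b has a unique solution for every b (here x = A⁻¹ b).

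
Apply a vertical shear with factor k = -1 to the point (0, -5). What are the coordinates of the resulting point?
(0, -5)

Shear matrix for vertical shear with factor k = -1:
[[1, 0], [-1, 1]]
Result: (0, -5) → (0, -5)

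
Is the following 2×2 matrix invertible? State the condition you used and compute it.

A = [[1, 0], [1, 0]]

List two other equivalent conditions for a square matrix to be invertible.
No, not invertible; det(A) = 0 (two rows are equal, so the rows are linearly dependent). Equivalent conditions (failing for this A): rank(A) < 2; Ax = 0 has non-trivial solutions; 0 is an eigenvalue; the columns are linearly dependent.

To check invertibility, compute det(A).
In this matrix, row 0 and the last row are identical, so one row is a scalar multiple of another and the rows are linearly dependent.
A matrix with linearly dependent rows has det = 0 and is not invertible.
Equivalent failed conditions:
- rank(A) < 2.
- Ax = 0 has non-trivial solutions.
- 0 is an eigenvalue.
- The columns are linearly dependent.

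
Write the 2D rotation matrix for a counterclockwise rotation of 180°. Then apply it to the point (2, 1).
R = [[-1, 0], [0, -1]]; R·(2, 1) = (-2, -1)

Rotation matrix formula: R(θ) = [[cos θ, -sin θ], [sin θ, cos θ]]
For θ = 180°:
cos(180°) = -1
sin(180°) = 0
R = [[-1, 0], [0, -1]]
Apply to (2, 1): [-1·2 + (0)·1, 0·2 + -1·1] = (-2, -1)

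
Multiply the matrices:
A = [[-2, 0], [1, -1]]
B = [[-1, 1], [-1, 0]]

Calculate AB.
[[2, -2], [0, 1]]

Each entry (i,j) of AB = sum over k of A[i][k]*B[k][j].
(AB)[0][0] = (-2)*(-1) + (0)*(-1) = 2
(AB)[0][1] = (-2)*(1) + (0)*(0) = -2
(AB)[1][0] = (1)*(-1) + (-1)*(-1) = 0
(AB)[1][1] = (1)*(1) + (-1)*(0) = 1
AB = [[2, -2], [0, 1]]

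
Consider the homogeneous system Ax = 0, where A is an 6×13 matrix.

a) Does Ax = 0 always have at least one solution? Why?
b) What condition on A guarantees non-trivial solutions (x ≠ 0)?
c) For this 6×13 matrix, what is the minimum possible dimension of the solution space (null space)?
a) Yes, x = 0 is always a solution. b) When A has linearly dependent columns (rank < n). c) Minimum nullity = 7.

a) x = 0 satisfies A·0 = 0, so the zero vector is always a solution.
b) Non-trivial solutions exist iff the columns of A are linearly dependent, equivalently rank(A) < n (the number of columns).
c) By rank-nullity, rank(A) + nullity(A) = n = 13. Since A has only 6 rows, rank(A) ≤ 6, so nullity(A) ≥ 13 - 6 = 7.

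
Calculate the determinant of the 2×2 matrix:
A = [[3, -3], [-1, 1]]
0

For A = [[a, b], [c, d]], det(A) = a*d - b*c.
det(A) = (3)*(1) - (-3)*(-1) = 3 - 3 = 0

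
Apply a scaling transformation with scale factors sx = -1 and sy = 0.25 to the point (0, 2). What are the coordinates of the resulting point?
(0, 0.5)

Scaling matrix:
[[-1, 0], [0, 0.25]]
Result: (0 × -1, 2 × 0.25) = (0, 0.5)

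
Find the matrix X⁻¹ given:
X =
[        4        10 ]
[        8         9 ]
det(X) = -44
X⁻¹ =
[    -9/44      5/22 ]
[     2/11     -1/11 ]

For a 2×2 matrix X = [[a, b], [c, d]] with det(X) ≠ 0, X⁻¹ = (1/det(X)) * [[d, -b], [-c, a]].
det(X) = (4)*(9) - (10)*(8) = 36 - 80 = -44.
X⁻¹ = (1/-44) * [[9, -10], [-8, 4]].
Dividing each entry by -44 and reducing:
X⁻¹ =
[    -9/44      5/22 ]
[     2/11     -1/11 ]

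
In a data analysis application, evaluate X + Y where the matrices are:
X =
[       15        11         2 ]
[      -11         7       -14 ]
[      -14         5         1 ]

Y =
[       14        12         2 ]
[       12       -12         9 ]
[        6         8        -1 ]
X + Y =
[       29        23         4 ]
[        1        -5        -5 ]
[       -8        13         0 ]

Matrix addition is elementwise: (X+Y)[i][j] = X[i][j] + Y[i][j].
  (X+Y)[0][0] = (15) + (14) = 29
  (X+Y)[0][1] = (11) + (12) = 23
  (X+Y)[0][2] = (2) + (2) = 4
  (X+Y)[1][0] = (-11) + (12) = 1
  (X+Y)[1][1] = (7) + (-12) = -5
  (X+Y)[1][2] = (-14) + (9) = -5
  (X+Y)[2][0] = (-14) + (6) = -8
  (X+Y)[2][1] = (5) + (8) = 13
  (X+Y)[2][2] = (1) + (-1) = 0
X + Y =
[       29        23         4 ]
[        1        -5        -5 ]
[       -8        13         0 ]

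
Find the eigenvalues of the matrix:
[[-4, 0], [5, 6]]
λ = -4 and λ = 6

Characteristic equation: det(A - λI) = 0
λ² - (trace)λ + (det) = 0
λ² - (2)λ + (-24) = 0
λ² - 2λ - 24 = 0
Solving: λ = -4, 6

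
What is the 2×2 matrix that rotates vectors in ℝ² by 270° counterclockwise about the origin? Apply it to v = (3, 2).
R = [[0, 1], [-1, 0]]; R·v = (2, -3)

A counterclockwise rotation by angle θ in ℝ² has matrix R(θ) = [[cos θ, -sin θ], [sin θ, cos θ]].
For θ = 270°: cos θ = 0, sin θ = -1.
R(270°) = [[0, 1], [-1, 0]].
R·v = [0·3 + (1)·2, -1·3 + 0·2] = (2, -3).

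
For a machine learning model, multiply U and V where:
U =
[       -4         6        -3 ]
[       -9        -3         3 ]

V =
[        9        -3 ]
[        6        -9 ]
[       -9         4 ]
UV =
[       27       -54 ]
[     -126        66 ]

Matrix multiplication: (UV)[i][j] = sum over k of U[i][k] * V[k][j].
  (UV)[0][0] = (-4)*(9) + (6)*(6) + (-3)*(-9) = 27
  (UV)[0][1] = (-4)*(-3) + (6)*(-9) + (-3)*(4) = -54
  (UV)[1][0] = (-9)*(9) + (-3)*(6) + (3)*(-9) = -126
  (UV)[1][1] = (-9)*(-3) + (-3)*(-9) + (3)*(4) = 66
UV =
[       27       -54 ]
[     -126        66 ]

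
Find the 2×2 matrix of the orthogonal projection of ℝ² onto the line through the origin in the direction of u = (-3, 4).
[[9/25, -12/25], [-12/25, 16/25]]

The orthogonal projection onto the line spanned by a nonzero vector u = (a, b) has matrix P = (u uᵀ) / (uᵀ u) = (1/(a² + b²)) · [[a², ab], [ab, b²]].
Here u = (-3, 4), so a² + b² = 9 + 16 = 25.
P = (1/25) · [[9, -12], [-12, 16]] = [[9/25, -12/25], [-12/25, 16/25]].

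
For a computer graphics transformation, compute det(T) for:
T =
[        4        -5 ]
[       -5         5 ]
det(T) = -5

For a 2×2 matrix [[a, b], [c, d]], det = a*d - b*c.
det(T) = (4)*(5) - (-5)*(-5) = 20 - 25 = -5.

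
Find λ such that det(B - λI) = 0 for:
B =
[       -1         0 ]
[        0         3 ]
λ = -1, 3

Solve det(B - λI) = 0. For a 2×2 matrix the characteristic equation is λ² - (trace)λ + det = 0.
trace(B) = a + d = -1 + 3 = 2.
det(B) = a*d - b*c = (-1)*(3) - (0)*(0) = -3 - 0 = -3.
Characteristic equation: λ² - (2)λ + (-3) = 0.
Discriminant = (2)² - 4*(-3) = 4 + 12 = 16.
λ = (2 ± √16) / 2 = (2 ± 4) / 2 = -1, 3.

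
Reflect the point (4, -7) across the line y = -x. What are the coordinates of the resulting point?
(7, -4)

Reflection across line y = -x: (4, -7) → (7, -4)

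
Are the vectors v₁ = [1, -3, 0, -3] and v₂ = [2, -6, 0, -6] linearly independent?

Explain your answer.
No, linearly dependent (v₂ = 2·v₁)

Check whether there is a scalar k with v₂ = k·v₁.
Comparing components, k = 2 satisfies 2·[1, -3, 0, -3] = [2, -6, 0, -6].
Since v₂ is a scalar multiple of v₁, the two vectors are linearly dependent.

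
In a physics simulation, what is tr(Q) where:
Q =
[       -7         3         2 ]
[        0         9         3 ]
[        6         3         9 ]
tr(Q) = -7 + 9 + 9 = 11

The trace of a square matrix is the sum of its diagonal entries.
Diagonal entries of Q: Q[0][0] = -7, Q[1][1] = 9, Q[2][2] = 9.
tr(Q) = -7 + 9 + 9 = 11.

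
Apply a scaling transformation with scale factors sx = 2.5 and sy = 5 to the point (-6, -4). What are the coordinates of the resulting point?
(-15.0, -20)

Scaling matrix:
[[2.50, 0], [0, 5]]
Result: (-6 × 2.5, -4 × 5) = (-15.0, -20)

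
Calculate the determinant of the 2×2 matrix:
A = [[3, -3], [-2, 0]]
-6

For A = [[a, b], [c, d]], det(A) = a*d - b*c.
det(A) = (3)*(0) - (-3)*(-2) = 0 - 6 = -6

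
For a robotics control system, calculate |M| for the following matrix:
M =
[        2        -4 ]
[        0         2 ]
det(M) = 4

For a 2×2 matrix [[a, b], [c, d]], det = a*d - b*c.
det(M) = (2)*(2) - (-4)*(0) = 4 - 0 = 4.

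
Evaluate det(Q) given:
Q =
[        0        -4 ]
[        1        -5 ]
det(Q) = 4

For a 2×2 matrix [[a, b], [c, d]], det = a*d - b*c.
det(Q) = (0)*(-5) - (-4)*(1) = 0 + 4 = 4.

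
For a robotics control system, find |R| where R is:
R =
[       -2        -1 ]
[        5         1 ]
det(R) = 3

For a 2×2 matrix [[a, b], [c, d]], det = a*d - b*c.
det(R) = (-2)*(1) - (-1)*(5) = -2 + 5 = 3.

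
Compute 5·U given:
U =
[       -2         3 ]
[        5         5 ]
5U =
[      -10        15 ]
[       25        25 ]

Scalar multiplication is elementwise: (5U)[i][j] = 5 * U[i][j].
  (5U)[0][0] = 5 * (-2) = -10
  (5U)[0][1] = 5 * (3) = 15
  (5U)[1][0] = 5 * (5) = 25
  (5U)[1][1] = 5 * (5) = 25
5U =
[      -10        15 ]
[       25        25 ]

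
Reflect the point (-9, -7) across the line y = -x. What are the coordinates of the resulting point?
(7, 9)

Reflection across line y = -x: (-9, -7) → (7, 9)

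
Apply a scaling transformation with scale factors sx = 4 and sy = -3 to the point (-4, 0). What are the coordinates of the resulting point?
(-16, 0)

Scaling matrix:
[[4, 0], [0, -3]]
Result: (-4 × 4, 0 × -3) = (-16, 0)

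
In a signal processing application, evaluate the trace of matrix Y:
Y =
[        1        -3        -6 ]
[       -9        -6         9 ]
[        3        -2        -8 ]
tr(Y) = 1 - 6 - 8 = -13

The trace of a square matrix is the sum of its diagonal entries.
Diagonal entries of Y: Y[0][0] = 1, Y[1][1] = -6, Y[2][2] = -8.
tr(Y) = 1 - 6 - 8 = -13.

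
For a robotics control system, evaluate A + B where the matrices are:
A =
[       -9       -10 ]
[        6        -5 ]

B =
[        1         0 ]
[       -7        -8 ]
A + B =
[       -8       -10 ]
[       -1       -13 ]

Matrix addition is elementwise: (A+B)[i][j] = A[i][j] + B[i][j].
  (A+B)[0][0] = (-9) + (1) = -8
  (A+B)[0][1] = (-10) + (0) = -10
  (A+B)[1][0] = (6) + (-7) = -1
  (A+B)[1][1] = (-5) + (-8) = -13
A + B =
[       -8       -10 ]
[       -1       -13 ]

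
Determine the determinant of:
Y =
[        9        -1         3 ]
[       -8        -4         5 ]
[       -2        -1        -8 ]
det(Y) = 407

Expand along row 0 (cofactor expansion): det(Y) = a*(e*i - f*h) - b*(d*i - f*g) + c*(d*h - e*g), where the 3×3 is [[a, b, c], [d, e, f], [g, h, i]].
Minor M_00 = (-4)*(-8) - (5)*(-1) = 32 + 5 = 37.
Minor M_01 = (-8)*(-8) - (5)*(-2) = 64 + 10 = 74.
Minor M_02 = (-8)*(-1) - (-4)*(-2) = 8 - 8 = 0.
det(Y) = (9)*(37) - (-1)*(74) + (3)*(0) = 333 + 74 + 0 = 407.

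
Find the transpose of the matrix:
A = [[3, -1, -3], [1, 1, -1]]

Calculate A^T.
[[3, 1], [-1, 1], [-3, -1]]

The transpose sends entry (i,j) to (j,i); rows become columns.
Row 0 of A: [3, -1, -3] -> column 0 of A^T.
Row 1 of A: [1, 1, -1] -> column 1 of A^T.
A^T = [[3, 1], [-1, 1], [-3, -1]]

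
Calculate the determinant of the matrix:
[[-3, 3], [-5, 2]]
9

For a 2×2 matrix [[a, b], [c, d]], det = ad - bc
det = (-3)(2) - (3)(-5) = -6 - -15 = 9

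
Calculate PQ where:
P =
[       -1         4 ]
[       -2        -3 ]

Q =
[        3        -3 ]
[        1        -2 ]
PQ =
[        1        -5 ]
[       -9        12 ]

Matrix multiplication: (PQ)[i][j] = sum over k of P[i][k] * Q[k][j].
  (PQ)[0][0] = (-1)*(3) + (4)*(1) = 1
  (PQ)[0][1] = (-1)*(-3) + (4)*(-2) = -5
  (PQ)[1][0] = (-2)*(3) + (-3)*(1) = -9
  (PQ)[1][1] = (-2)*(-3) + (-3)*(-2) = 12
PQ =
[        1        -5 ]
[       -9        12 ]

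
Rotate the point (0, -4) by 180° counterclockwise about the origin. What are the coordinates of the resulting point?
(0, 4)

Rotation matrix R(θ) = [[cos θ, -sin θ], [sin θ, cos θ]]; for θ = 180°:
R = [[-1, 0], [0, -1]]
Result: R × [0, -4]ᵀ = [-1·0 + (0)·-4, 0·0 + (-1)·-4]ᵀ = (0, 4)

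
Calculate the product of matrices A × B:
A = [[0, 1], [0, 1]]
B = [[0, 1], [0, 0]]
[[0, 0], [0, 0]]

Matrix multiplication:
C[0][0] = 0×0 + 1×0 = 0
C[0][1] = 0×1 + 1×0 = 0
C[1][0] = 0×0 + 1×0 = 0
C[1][1] = 0×1 + 1×0 = 0
Result: [[0, 0], [0, 0]]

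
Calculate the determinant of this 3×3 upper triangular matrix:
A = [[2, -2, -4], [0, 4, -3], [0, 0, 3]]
24

The determinant of a triangular matrix is the product of its diagonal entries (the off-diagonal entries above the diagonal do not affect it).
det(A) = (2) * (4) * (3) = 24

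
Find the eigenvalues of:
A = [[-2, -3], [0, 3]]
λ = -2, 3

Solve det(A - λI) = 0. For a 2×2 matrix this is λ² - (trace)λ + det = 0.
trace(A) = -2 + 3 = 1.
det(A) = (-2)*(3) - (-3)*(0) = -6 - 0 = -6.
Characteristic equation: λ² - (1)λ + (-6) = 0.
Discriminant: (1)² - 4*(-6) = 1 + 24 = 25.
Roots: λ = (1 ± √25) / 2 = -2, 3.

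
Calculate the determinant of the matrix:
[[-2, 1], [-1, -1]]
3

For a 2×2 matrix [[a, b], [c, d]], det = ad - bc
det = (-2)(-1) - (1)(-1) = 2 - -1 = 3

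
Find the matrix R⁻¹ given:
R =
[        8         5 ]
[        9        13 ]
det(R) = 59
R⁻¹ =
[    13/59     -5/59 ]
[    -9/59      8/59 ]

For a 2×2 matrix R = [[a, b], [c, d]] with det(R) ≠ 0, R⁻¹ = (1/det(R)) * [[d, -b], [-c, a]].
det(R) = (8)*(13) - (5)*(9) = 104 - 45 = 59.
R⁻¹ = (1/59) * [[13, -5], [-9, 8]].
Dividing each entry by 59 and reducing:
R⁻¹ =
[    13/59     -5/59 ]
[    -9/59      8/59 ]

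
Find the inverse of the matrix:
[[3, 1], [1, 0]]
[[0, 1], [1, -3]]

For [[a,b],[c,d]], inverse = (1/det)·[[d,-b],[-c,a]]
det = 3·0 - 1·1 = -1
Inverse = (1/-1)·[[0, -1], [-1, 3]]
        = [[0, 1], [1, -3]]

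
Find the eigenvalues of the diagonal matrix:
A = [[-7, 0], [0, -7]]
λ₁ = -7, λ₂ = -7

The characteristic polynomial of A is det(A - λI) = (-7 - λ)(-7 - λ) = 0.
The roots are λ = -7 and λ = -7, so the eigenvalues are the diagonal entries.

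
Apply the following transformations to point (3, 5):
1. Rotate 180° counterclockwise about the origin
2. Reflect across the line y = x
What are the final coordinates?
(-5, -3)

Step 1: Rotate 180° → (-3, -5)
Step 2: Reflect across the line y = x → (-5, -3)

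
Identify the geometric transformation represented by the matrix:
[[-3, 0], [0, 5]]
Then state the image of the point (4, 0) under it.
non-uniform scaling by (-3, 5); image of (4, 0) is (-12, 0)

This is diagonal with distinct entries, so it scales the x-axis by -3 and the y-axis by 5.
The matrix [[-3, 0], [0, 5]] represents: non-uniform scaling by (-3, 5).
Applying it to (4, 0): [-3·4 + 0·0, 0·4 + 5·0] = (-12, 0).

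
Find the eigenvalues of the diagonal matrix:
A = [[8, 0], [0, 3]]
λ₁ = 8, λ₂ = 3

The characteristic polynomial of A is det(A - λI) = (8 - λ)(3 - λ) = 0.
The roots are λ = 8 and λ = 3, so the eigenvalues are the diagonal entries.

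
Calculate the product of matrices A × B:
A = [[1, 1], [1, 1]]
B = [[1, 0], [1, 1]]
[[2, 1], [2, 1]]

Matrix multiplication:
C[0][0] = 1×1 + 1×1 = 2
C[0][1] = 1×0 + 1×1 = 1
C[1][0] = 1×1 + 1×1 = 2
C[1][1] = 1×0 + 1×1 = 1
Result: [[2, 1], [2, 1]]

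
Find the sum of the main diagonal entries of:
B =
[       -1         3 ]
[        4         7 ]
tr(B) = -1 + 7 = 6

The trace of a square matrix is the sum of its diagonal entries.
Diagonal entries of B: B[0][0] = -1, B[1][1] = 7.
tr(B) = -1 + 7 = 6.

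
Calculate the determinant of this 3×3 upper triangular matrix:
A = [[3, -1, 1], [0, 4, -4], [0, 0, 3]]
36

The determinant of a triangular matrix is the product of its diagonal entries (the off-diagonal entries above the diagonal do not affect it).
det(A) = (3) * (4) * (3) = 36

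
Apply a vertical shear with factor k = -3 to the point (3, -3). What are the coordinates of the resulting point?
(3, -12)

Shear matrix for vertical shear with factor k = -3:
[[1, 0], [-3, 1]]
Result: (3, -3) → (3, -12)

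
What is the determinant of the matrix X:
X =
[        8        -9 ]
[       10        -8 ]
det(X) = 26

For a 2×2 matrix [[a, b], [c, d]], det = a*d - b*c.
det(X) = (8)*(-8) - (-9)*(10) = -64 + 90 = 26.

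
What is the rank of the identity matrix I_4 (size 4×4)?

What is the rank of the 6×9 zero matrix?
rank(I_4) = 4, rank(0) = 0

The identity I_4 has 4 columns that are the standard basis vectors e_1, …, e_4. These are linearly independent, so all 4 columns are pivots and rank(I_4) = 4.
The 6×9 zero matrix has every entry zero, so every row is the zero row and there are no pivots; rank(0) = 0.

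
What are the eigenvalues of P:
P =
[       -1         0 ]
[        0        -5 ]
λ = -5, -1

Solve det(P - λI) = 0. For a 2×2 matrix the characteristic equation is λ² - (trace)λ + det = 0.
trace(P) = a + d = -1 - 5 = -6.
det(P) = a*d - b*c = (-1)*(-5) - (0)*(0) = 5 - 0 = 5.
Characteristic equation: λ² - (-6)λ + (5) = 0.
Discriminant = (-6)² - 4*(5) = 36 - 20 = 16.
λ = (-6 ± √16) / 2 = (-6 ± 4) / 2 = -5, -1.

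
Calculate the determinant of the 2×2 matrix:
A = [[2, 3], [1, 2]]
1

For A = [[a, b], [c, d]], det(A) = a*d - b*c.
det(A) = (2)*(2) - (3)*(1) = 4 - 3 = 1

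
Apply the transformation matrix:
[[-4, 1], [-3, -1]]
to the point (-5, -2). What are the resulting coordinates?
(18, 17)

Matrix multiplication:
[[-4, 1], [-3, -1]] × [-5, -2]ᵀ
= [-4×-5 + 1×-2, -3×-5 + -1×-2]ᵀ
= [18.0000, 17.0000]ᵀ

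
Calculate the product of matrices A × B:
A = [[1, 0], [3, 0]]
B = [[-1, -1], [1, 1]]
[[-1, -1], [-3, -3]]

Matrix multiplication:
C[0][0] = 1×-1 + 0×1 = -1
C[0][1] = 1×-1 + 0×1 = -1
C[1][0] = 3×-1 + 0×1 = -3
C[1][1] = 3×-1 + 0×1 = -3
Result: [[-1, -1], [-3, -3]]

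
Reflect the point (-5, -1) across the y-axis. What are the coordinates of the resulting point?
(5, -1)

Reflection across y-axis: (-5, -1) → (5, -1)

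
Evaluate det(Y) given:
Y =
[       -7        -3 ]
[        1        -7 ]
det(Y) = 52

For a 2×2 matrix [[a, b], [c, d]], det = a*d - b*c.
det(Y) = (-7)*(-7) - (-3)*(1) = 49 + 3 = 52.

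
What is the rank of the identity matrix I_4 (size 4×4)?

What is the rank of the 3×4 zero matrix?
rank(I_4) = 4, rank(0) = 0

The identity I_4 has 4 columns that are the standard basis vectors e_1, …, e_4. These are linearly independent, so all 4 columns are pivots and rank(I_4) = 4.
The 3×4 zero matrix has every entry zero, so every row is the zero row and there are no pivots; rank(0) = 0.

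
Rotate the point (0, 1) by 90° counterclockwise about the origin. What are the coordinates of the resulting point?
(-1, 0)

Rotation matrix R(θ) = [[cos θ, -sin θ], [sin θ, cos θ]]; for θ = 90°:
R = [[0, -1], [1, 0]]
Result: R × [0, 1]ᵀ = [0·0 + (-1)·1, 1·0 + (0)·1]ᵀ = (-1, 0)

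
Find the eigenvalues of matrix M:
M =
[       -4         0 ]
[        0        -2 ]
λ = -4, -2

Solve det(M - λI) = 0. For a 2×2 matrix the characteristic equation is λ² - (trace)λ + det = 0.
trace(M) = a + d = -4 - 2 = -6.
det(M) = a*d - b*c = (-4)*(-2) - (0)*(0) = 8 - 0 = 8.
Characteristic equation: λ² - (-6)λ + (8) = 0.
Discriminant = (-6)² - 4*(8) = 36 - 32 = 4.
λ = (-6 ± √4) / 2 = (-6 ± 2) / 2 = -4, -2.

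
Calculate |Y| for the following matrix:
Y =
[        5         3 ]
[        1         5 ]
det(Y) = 22

For a 2×2 matrix [[a, b], [c, d]], det = a*d - b*c.
det(Y) = (5)*(5) - (3)*(1) = 25 - 3 = 22.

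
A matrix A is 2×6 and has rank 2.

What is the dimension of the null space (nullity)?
4

The rank-nullity theorem for an m×n matrix states:
rank(A) + nullity(A) = n (the number of columns).
Here n = 6 and rank(A) = 2, so nullity(A) = 6 - 2 = 4.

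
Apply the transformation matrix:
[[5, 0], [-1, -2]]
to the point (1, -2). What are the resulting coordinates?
(5, 3)

Matrix multiplication:
[[5, 0], [-1, -2]] × [1, -2]ᵀ
= [5×1 + 0×-2, -1×1 + -2×-2]ᵀ
= [5.0000, 3.0000]ᵀ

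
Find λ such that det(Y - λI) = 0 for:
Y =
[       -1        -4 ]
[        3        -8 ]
λ = -5, -4

Solve det(Y - λI) = 0. For a 2×2 matrix the characteristic equation is λ² - (trace)λ + det = 0.
trace(Y) = a + d = -1 - 8 = -9.
det(Y) = a*d - b*c = (-1)*(-8) - (-4)*(3) = 8 + 12 = 20.
Characteristic equation: λ² - (-9)λ + (20) = 0.
Discriminant = (-9)² - 4*(20) = 81 - 80 = 1.
λ = (-9 ± √1) / 2 = (-9 ± 1) / 2 = -5, -4.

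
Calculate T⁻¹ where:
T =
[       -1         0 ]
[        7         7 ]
det(T) = -7
T⁻¹ =
[       -1         0 ]
[        1       1/7 ]

For a 2×2 matrix T = [[a, b], [c, d]] with det(T) ≠ 0, T⁻¹ = (1/det(T)) * [[d, -b], [-c, a]].
det(T) = (-1)*(7) - (0)*(7) = -7 - 0 = -7.
T⁻¹ = (1/-7) * [[7, 0], [-7, -1]].
Dividing each entry by -7 and reducing:
T⁻¹ =
[       -1         0 ]
[        1       1/7 ]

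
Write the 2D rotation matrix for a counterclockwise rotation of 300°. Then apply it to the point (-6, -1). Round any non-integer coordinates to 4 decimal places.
R = [[1/2, √3/2], [-√3/2, 1/2]]; R·(-6, -1) = (-3.8660, 4.6962)

Rotation matrix formula: R(θ) = [[cos θ, -sin θ], [sin θ, cos θ]]
For θ = 300°:
cos(300°) = 1/2
sin(300°) = -√3/2
R = [[1/2, √3/2], [-√3/2, 1/2]]
Apply to (-6, -1): [1/2·-6 + (√3/2)·-1, -√3/2·-6 + 1/2·-1] = (-3.8660, 4.6962)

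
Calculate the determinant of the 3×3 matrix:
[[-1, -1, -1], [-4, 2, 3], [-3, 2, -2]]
29

Expansion along first row:
det = -1·det([[2,3],[2,-2]]) - -1·det([[-4,3],[-3,-2]]) + -1·det([[-4,2],[-3,2]])
    = -1·(2·-2 - 3·2) - -1·(-4·-2 - 3·-3) + -1·(-4·2 - 2·-3)
    = -1·-10 - -1·17 + -1·-2
    = 10 + 17 + 2 = 29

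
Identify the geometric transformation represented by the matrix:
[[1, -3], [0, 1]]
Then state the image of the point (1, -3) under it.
horizontal shear with factor -3; image of (1, -3) is (10, -3)

The matrix [[1, k], [0, 1]] sends (x, y) to (x + -3y, y), leaving the y-coordinate fixed: a horizontal shear.
The matrix [[1, -3], [0, 1]] represents: horizontal shear with factor -3.
Applying it to (1, -3): [1·1 + -3·-3, 0·1 + 1·-3] = (10, -3).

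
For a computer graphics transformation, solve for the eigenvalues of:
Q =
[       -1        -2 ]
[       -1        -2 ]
λ = -3, 0

Solve det(Q - λI) = 0. For a 2×2 matrix the characteristic equation is λ² - (trace)λ + det = 0.
trace(Q) = a + d = -1 - 2 = -3.
det(Q) = a*d - b*c = (-1)*(-2) - (-2)*(-1) = 2 - 2 = 0.
Characteristic equation: λ² - (-3)λ + (0) = 0.
Discriminant = (-3)² - 4*(0) = 9 - 0 = 9.
λ = (-3 ± √9) / 2 = (-3 ± 3) / 2 = -3, 0.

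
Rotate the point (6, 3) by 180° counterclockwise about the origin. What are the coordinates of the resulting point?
(-6, -3)

Rotation matrix R(θ) = [[cos θ, -sin θ], [sin θ, cos θ]]; for θ = 180°:
R = [[-1, 0], [0, -1]]
Result: R × [6, 3]ᵀ = [-1·6 + (0)·3, 0·6 + (-1)·3]ᵀ = (-6, -3)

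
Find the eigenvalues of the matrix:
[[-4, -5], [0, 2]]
λ = -4 and λ = 2

Characteristic equation: det(A - λI) = 0
λ² - (trace)λ + (det) = 0
λ² - (-2)λ + (-8) = 0
λ² + 2λ - 8 = 0
Solving: λ = -4, 2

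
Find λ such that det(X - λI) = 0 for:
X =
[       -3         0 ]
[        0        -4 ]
λ = -4, -3

Solve det(X - λI) = 0. For a 2×2 matrix the characteristic equation is λ² - (trace)λ + det = 0.
trace(X) = a + d = -3 - 4 = -7.
det(X) = a*d - b*c = (-3)*(-4) - (0)*(0) = 12 - 0 = 12.
Characteristic equation: λ² - (-7)λ + (12) = 0.
Discriminant = (-7)² - 4*(12) = 49 - 48 = 1.
λ = (-7 ± √1) / 2 = (-7 ± 1) / 2 = -4, -3.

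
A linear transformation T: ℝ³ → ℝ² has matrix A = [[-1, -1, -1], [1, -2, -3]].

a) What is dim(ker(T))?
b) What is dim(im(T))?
dim(ker) = 1, dim(im) = 2

The two rows are not scalar multiples of one another (no single k satisfies row 2 = k × row 1), so they are linearly independent.
Thus rank(A) = 2.
dim(im(T)) = rank(A) = 2.
By the rank-nullity theorem applied to T: ℝ³ → ℝ², rank(A) + nullity(A) = 3 (the domain dimension), so dim(ker(T)) = 3 - 2 = 1.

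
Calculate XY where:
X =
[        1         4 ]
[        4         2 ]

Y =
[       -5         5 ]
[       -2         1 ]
XY =
[      -13         9 ]
[      -24        22 ]

Matrix multiplication: (XY)[i][j] = sum over k of X[i][k] * Y[k][j].
  (XY)[0][0] = (1)*(-5) + (4)*(-2) = -13
  (XY)[0][1] = (1)*(5) + (4)*(1) = 9
  (XY)[1][0] = (4)*(-5) + (2)*(-2) = -24
  (XY)[1][1] = (4)*(5) + (2)*(1) = 22
XY =
[      -13         9 ]
[      -24        22 ]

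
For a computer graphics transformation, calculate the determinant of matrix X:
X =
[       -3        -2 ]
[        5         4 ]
det(X) = -2

For a 2×2 matrix [[a, b], [c, d]], det = a*d - b*c.
det(X) = (-3)*(4) - (-2)*(5) = -12 + 10 = -2.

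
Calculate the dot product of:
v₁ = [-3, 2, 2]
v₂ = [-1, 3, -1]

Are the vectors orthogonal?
7, No

The dot product is the sum of products of corresponding components.
v₁·v₂ = (-3)*(-1) + (2)*(3) + (2)*(-1) = 3 + 6 - 2 = 7.
Two vectors are orthogonal iff their dot product is 0; here the dot product is 7, so the vectors are not orthogonal.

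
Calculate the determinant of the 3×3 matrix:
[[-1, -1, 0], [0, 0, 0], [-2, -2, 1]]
0

Expansion along first row:
det = -1·det([[0,0],[-2,1]]) - -1·det([[0,0],[-2,1]]) + 0·det([[0,0],[-2,-2]])
    = -1·(0·1 - 0·-2) - -1·(0·1 - 0·-2) + 0·(0·-2 - 0·-2)
    = -1·0 - -1·0 + 0·0
    = 0 + 0 + 0 = 0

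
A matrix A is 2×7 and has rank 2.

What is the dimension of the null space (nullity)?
5

The rank-nullity theorem for an m×n matrix states:
rank(A) + nullity(A) = n (the number of columns).
Here n = 7 and rank(A) = 2, so nullity(A) = 7 - 2 = 5.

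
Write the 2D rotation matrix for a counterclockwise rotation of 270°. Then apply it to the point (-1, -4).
R = [[0, 1], [-1, 0]]; R·(-1, -4) = (-4, 1)

Rotation matrix formula: R(θ) = [[cos θ, -sin θ], [sin θ, cos θ]]
For θ = 270°:
cos(270°) = 0
sin(270°) = -1
R = [[0, 1], [-1, 0]]
Apply to (-1, -4): [0·-1 + (1)·-4, -1·-1 + 0·-4] = (-4, 1)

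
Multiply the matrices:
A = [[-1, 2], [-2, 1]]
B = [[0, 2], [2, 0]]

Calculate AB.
[[4, -2], [2, -4]]

Each entry (i,j) of AB = sum over k of A[i][k]*B[k][j].
(AB)[0][0] = (-1)*(0) + (2)*(2) = 4
(AB)[0][1] = (-1)*(2) + (2)*(0) = -2
(AB)[1][0] = (-2)*(0) + (1)*(2) = 2
(AB)[1][1] = (-2)*(2) + (1)*(0) = -4
AB = [[4, -2], [2, -4]]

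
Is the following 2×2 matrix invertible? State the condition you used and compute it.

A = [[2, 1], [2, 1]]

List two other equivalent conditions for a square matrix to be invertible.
No, not invertible; det(A) = 0 (two rows are equal, so the rows are linearly dependent). Equivalent conditions (failing for this A): rank(A) < 2; Ax = 0 has non-trivial solutions; 0 is an eigenvalue; the columns are linearly dependent.

To check invertibility, compute det(A).
In this matrix, row 0 and the last row are identical, so one row is a scalar multiple of another and the rows are linearly dependent.
A matrix with linearly dependent rows has det = 0 and is not invertible.
Equivalent failed conditions:
- rank(A) < 2.
- Ax = 0 has non-trivial solutions.
- 0 is an eigenvalue.
- The columns are linearly dependent.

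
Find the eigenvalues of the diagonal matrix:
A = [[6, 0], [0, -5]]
λ₁ = 6, λ₂ = -5

The characteristic polynomial of A is det(A - λI) = (6 - λ)(-5 - λ) = 0.
The roots are λ = 6 and λ = -5, so the eigenvalues are the diagonal entries.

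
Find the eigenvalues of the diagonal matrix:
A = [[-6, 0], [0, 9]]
λ₁ = -6, λ₂ = 9

The characteristic polynomial of A is det(A - λI) = (-6 - λ)(9 - λ) = 0.
The roots are λ = -6 and λ = 9, so the eigenvalues are the diagonal entries.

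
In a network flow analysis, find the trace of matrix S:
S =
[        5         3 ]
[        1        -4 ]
tr(S) = 5 - 4 = 1

The trace of a square matrix is the sum of its diagonal entries.
Diagonal entries of S: S[0][0] = 5, S[1][1] = -4.
tr(S) = 5 - 4 = 1.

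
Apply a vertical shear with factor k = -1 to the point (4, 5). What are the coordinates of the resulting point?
(4, 1)

Shear matrix for vertical shear with factor k = -1:
[[1, 0], [-1, 1]]
Result: (4, 5) → (4, 1)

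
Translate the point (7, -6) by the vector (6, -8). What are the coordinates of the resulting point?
(13, -14)

Translation by (6, -8):
x' = 7 + 6 = 13
y' = -6 + -8 = -14
Homogeneous matrix: [[1, 0, 6], [0, 1, -8], [0, 0, 1]]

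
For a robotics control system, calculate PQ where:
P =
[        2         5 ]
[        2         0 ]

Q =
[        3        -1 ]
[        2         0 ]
PQ =
[       16        -2 ]
[        6        -2 ]

Matrix multiplication: (PQ)[i][j] = sum over k of P[i][k] * Q[k][j].
  (PQ)[0][0] = (2)*(3) + (5)*(2) = 16
  (PQ)[0][1] = (2)*(-1) + (5)*(0) = -2
  (PQ)[1][0] = (2)*(3) + (0)*(2) = 6
  (PQ)[1][1] = (2)*(-1) + (0)*(0) = -2
PQ =
[       16        -2 ]
[        6        -2 ]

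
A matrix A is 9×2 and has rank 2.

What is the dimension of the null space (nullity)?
0

The rank-nullity theorem for an m×n matrix states:
rank(A) + nullity(A) = n (the number of columns).
Here n = 2 and rank(A) = 2, so nullity(A) = 2 - 2 = 0.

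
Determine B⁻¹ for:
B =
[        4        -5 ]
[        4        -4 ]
det(B) = 4
B⁻¹ =
[       -1       5/4 ]
[       -1         1 ]

For a 2×2 matrix B = [[a, b], [c, d]] with det(B) ≠ 0, B⁻¹ = (1/det(B)) * [[d, -b], [-c, a]].
det(B) = (4)*(-4) - (-5)*(4) = -16 + 20 = 4.
B⁻¹ = (1/4) * [[-4, 5], [-4, 4]].
Dividing each entry by 4 and reducing:
B⁻¹ =
[       -1       5/4 ]
[       -1         1 ]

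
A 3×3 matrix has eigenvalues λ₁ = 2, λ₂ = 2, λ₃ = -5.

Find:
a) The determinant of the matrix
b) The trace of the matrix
det = -20, trace = -1

Two standard eigenvalue identities:
- det(A) equals the product of the eigenvalues (counted with multiplicity).
- trace(A) equals the sum of the eigenvalues.
det(A) = (2)*(2)*(-5) = -20.
trace(A) = 2 + 2 - 5 = -1.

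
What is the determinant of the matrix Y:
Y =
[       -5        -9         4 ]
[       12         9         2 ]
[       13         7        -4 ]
det(Y) = -548

Expand along row 0 (cofactor expansion): det(Y) = a*(e*i - f*h) - b*(d*i - f*g) + c*(d*h - e*g), where the 3×3 is [[a, b, c], [d, e, f], [g, h, i]].
Minor M_00 = (9)*(-4) - (2)*(7) = -36 - 14 = -50.
Minor M_01 = (12)*(-4) - (2)*(13) = -48 - 26 = -74.
Minor M_02 = (12)*(7) - (9)*(13) = 84 - 117 = -33.
det(Y) = (-5)*(-50) - (-9)*(-74) + (4)*(-33) = 250 - 666 - 132 = -548.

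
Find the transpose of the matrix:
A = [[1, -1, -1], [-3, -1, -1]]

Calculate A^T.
[[1, -3], [-1, -1], [-1, -1]]

The transpose sends entry (i,j) to (j,i); rows become columns.
Row 0 of A: [1, -1, -1] -> column 0 of A^T.
Row 1 of A: [-3, -1, -1] -> column 1 of A^T.
A^T = [[1, -3], [-1, -1], [-1, -1]]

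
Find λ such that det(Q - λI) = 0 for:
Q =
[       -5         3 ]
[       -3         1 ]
λ = -2, -2

Solve det(Q - λI) = 0. For a 2×2 matrix the characteristic equation is λ² - (trace)λ + det = 0.
trace(Q) = a + d = -5 + 1 = -4.
det(Q) = a*d - b*c = (-5)*(1) - (3)*(-3) = -5 + 9 = 4.
Characteristic equation: λ² - (-4)λ + (4) = 0.
Discriminant = (-4)² - 4*(4) = 16 - 16 = 0.
λ = (-4 ± √0) / 2 = (-4 ± 0) / 2 = -2, -2.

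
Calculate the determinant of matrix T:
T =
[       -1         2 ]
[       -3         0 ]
det(T) = 6

For a 2×2 matrix [[a, b], [c, d]], det = a*d - b*c.
det(T) = (-1)*(0) - (2)*(-3) = 0 + 6 = 6.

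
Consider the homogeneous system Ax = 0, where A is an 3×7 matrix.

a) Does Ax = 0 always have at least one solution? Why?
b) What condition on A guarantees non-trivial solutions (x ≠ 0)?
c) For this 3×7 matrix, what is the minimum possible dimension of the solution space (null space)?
a) Yes, x = 0 is always a solution. b) When A has linearly dependent columns (rank < n). c) Minimum nullity = 4.

a) x = 0 satisfies A·0 = 0, so the zero vector is always a solution.
b) Non-trivial solutions exist iff the columns of A are linearly dependent, equivalently rank(A) < n (the number of columns).
c) By rank-nullity, rank(A) + nullity(A) = n = 7. Since A has only 3 rows, rank(A) ≤ 3, so nullity(A) ≥ 7 - 3 = 4.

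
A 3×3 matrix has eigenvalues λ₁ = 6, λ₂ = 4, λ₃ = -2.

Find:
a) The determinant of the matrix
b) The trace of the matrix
det = -48, trace = 8

Two standard eigenvalue identities:
- det(A) equals the product of the eigenvalues (counted with multiplicity).
- trace(A) equals the sum of the eigenvalues.
det(A) = (6)*(4)*(-2) = -48.
trace(A) = 6 + 4 - 2 = 8.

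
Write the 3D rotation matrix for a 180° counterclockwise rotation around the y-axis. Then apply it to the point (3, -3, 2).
R = [[-1, 0, 0], [0, 1, 0], [0, 0, -1]]; R·(3, -3, 2) = (-3, -3, -2)

Rotation matrix for 180° around y-axis:
cos(180°) = -1, sin(180°) = 0
R = [[-1, 0, 0], [0, 1, 0], [0, 0, -1]]
Apply to (3, -3, 2): R·[3, -3, 2]ᵀ = (-3, -3, -2)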